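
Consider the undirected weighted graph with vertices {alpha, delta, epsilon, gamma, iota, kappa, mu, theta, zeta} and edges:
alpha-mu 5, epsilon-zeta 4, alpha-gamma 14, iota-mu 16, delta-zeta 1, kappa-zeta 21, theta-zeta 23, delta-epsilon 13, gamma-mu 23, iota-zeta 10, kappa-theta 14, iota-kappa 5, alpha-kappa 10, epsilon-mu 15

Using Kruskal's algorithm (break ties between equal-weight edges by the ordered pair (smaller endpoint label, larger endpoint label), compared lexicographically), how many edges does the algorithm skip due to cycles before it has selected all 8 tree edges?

Kruskal: consider edges lightest-first.
delta-zeta (1): add — endpoints in different components.
epsilon-zeta (4): add — endpoints in different components.
alpha-mu (5): add — endpoints in different components.
iota-kappa (5): add — endpoints in different components.
alpha-kappa (10): add — endpoints in different components.
iota-zeta (10): add — endpoints in different components.
delta-epsilon (13): skip — delta and epsilon already connected.
alpha-gamma (14): add — endpoints in different components.
kappa-theta (14): add — endpoints in different components.
Edges rejected before the tree was complete: 1.

1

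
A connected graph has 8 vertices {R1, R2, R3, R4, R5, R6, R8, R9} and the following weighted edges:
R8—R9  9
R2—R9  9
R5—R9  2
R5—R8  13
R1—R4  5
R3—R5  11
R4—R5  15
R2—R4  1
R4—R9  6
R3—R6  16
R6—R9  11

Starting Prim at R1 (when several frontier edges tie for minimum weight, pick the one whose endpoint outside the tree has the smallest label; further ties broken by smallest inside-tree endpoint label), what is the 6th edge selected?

Grow the tree from R1 using Prim:
Step 1: frontier [R1—R4 5] → take R1—R4 (5); add R4.
Step 2: frontier [R2—R4 1, R4—R9 6, R4—R5 15] → take R2—R4 (1); add R2.
Step 3: frontier [R2—R9 9, R4—R9 6, R4—R5 15] → take R4—R9 (6); add R9.
Step 4: frontier [R4—R5 15, R5—R9 2, R8—R9 9, R6—R9 11] → take R5—R9 (2); add R5.
Step 5: frontier [R3—R5 11, R5—R8 13, R8—R9 9, R6—R9 11] → take R8—R9 (9); add R8.
Step 6: frontier [R3—R5 11, R6—R9 11] → take R3—R5 (11); add R3.
Step 7: frontier [R3—R6 16, R6—R9 11] → take R6—R9 (11); add R6.
The 6th edge added is R3—R5.

R3-R5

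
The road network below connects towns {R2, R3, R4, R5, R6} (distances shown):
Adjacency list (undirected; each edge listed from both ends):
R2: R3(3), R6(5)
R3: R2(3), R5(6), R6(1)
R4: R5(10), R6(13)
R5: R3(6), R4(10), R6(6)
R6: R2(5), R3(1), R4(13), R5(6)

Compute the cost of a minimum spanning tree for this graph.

20

Kruskal's algorithm — process edges by increasing weight (ties by edge label):
R3 R6 (1): add — endpoints in different components.
R2 R3 (3): add — endpoints in different components.
R2 R6 (5): skip — R6 and R2 already connected.
R3 R5 (6): add — endpoints in different components.
R5 R6 (6): skip — R6 and R5 already connected.
R4 R5 (10): add — endpoints in different components.
MST edges: R3 R6, R2 R3, R3 R5, R4 R5; total weight 1+3+6+10 = 20.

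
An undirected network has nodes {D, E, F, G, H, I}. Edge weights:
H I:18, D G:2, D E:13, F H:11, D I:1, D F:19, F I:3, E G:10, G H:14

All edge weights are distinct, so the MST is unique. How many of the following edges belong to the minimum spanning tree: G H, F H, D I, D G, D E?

Kruskal: consider edges lightest-first.
D I (1): add. Components now {D,I} {E} {F} {G} {H}
D G (2): add. Components now {D,G,I} {E} {F} {H}
F I (3): add. Components now {D,F,G,I} {E} {H}
E G (10): add. Components now {D,E,F,G,I} {H}
F H (11): add. Components now {D,E,F,G,H,I}
MST edge set: {D I, D G, F I, E G, F H}.
Of the listed edges, {F H, D I, D G} are in the MST → 3.

3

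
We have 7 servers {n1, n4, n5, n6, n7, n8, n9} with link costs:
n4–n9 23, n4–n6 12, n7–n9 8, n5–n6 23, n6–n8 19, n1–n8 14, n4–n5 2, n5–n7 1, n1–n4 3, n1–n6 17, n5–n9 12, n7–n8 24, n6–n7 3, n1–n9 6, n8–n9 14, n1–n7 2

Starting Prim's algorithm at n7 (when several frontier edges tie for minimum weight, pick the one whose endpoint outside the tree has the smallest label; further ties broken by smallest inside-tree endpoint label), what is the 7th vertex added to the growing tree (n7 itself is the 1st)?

n8

Prim, starting at n7.
Step 1: cheapest edge leaving the tree is n5–n7 (1); add n5.
Step 2: cheapest edge leaving the tree is n1–n7 (2); add n1.
Step 3: cheapest edge leaving the tree is n4–n5 (2); add n4.
Step 4: cheapest edge leaving the tree is n6–n7 (3); add n6.
Step 5: cheapest edge leaving the tree is n1–n9 (6); add n9.
Step 6: cheapest edge leaving the tree is n1–n8 (14); add n8.
Vertex order: n7, n5, n1, n4, n6, n9, n8. The 7th vertex is n8.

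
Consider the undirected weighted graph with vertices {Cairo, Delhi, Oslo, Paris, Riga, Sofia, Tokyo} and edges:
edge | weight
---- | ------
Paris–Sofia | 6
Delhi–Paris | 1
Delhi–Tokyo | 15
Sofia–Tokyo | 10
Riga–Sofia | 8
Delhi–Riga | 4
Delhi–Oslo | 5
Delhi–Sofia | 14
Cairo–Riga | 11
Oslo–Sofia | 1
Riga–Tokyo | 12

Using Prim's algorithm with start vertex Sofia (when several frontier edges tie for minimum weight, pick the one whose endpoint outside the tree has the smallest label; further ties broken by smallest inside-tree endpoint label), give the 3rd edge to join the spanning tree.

Prim, starting at Sofia.
Step 1: cheapest edge leaving the tree is Oslo–Sofia (1); add Oslo.
Step 2: cheapest edge leaving the tree is Delhi–Oslo (5); add Delhi.
Step 3: cheapest edge leaving the tree is Delhi–Paris (1); add Paris.
Step 4: cheapest edge leaving the tree is Delhi–Riga (4); add Riga.
Step 5: cheapest edge leaving the tree is Sofia–Tokyo (10); add Tokyo.
Step 6: cheapest edge leaving the tree is Cairo–Riga (11); add Cairo.
The 3rd edge added is Delhi–Paris.

Delhi-Paris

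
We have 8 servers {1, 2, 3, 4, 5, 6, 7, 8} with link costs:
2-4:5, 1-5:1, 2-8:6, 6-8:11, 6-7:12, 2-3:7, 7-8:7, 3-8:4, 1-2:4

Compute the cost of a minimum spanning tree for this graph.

Kruskal: consider edges lightest-first.
1-5 (1): add — endpoints in different components.
1-2 (4): add — endpoints in different components.
3-8 (4): add — endpoints in different components.
2-4 (5): add — endpoints in different components.
2-8 (6): add — endpoints in different components.
2-3 (7): skip — 2 and 3 already connected.
7-8 (7): add — endpoints in different components.
6-8 (11): add — endpoints in different components.
MST edges: 1-5, 1-2, 3-8, 2-4, 2-8, 7-8, 6-8; total weight 1+4+4+5+6+7+11 = 38.

38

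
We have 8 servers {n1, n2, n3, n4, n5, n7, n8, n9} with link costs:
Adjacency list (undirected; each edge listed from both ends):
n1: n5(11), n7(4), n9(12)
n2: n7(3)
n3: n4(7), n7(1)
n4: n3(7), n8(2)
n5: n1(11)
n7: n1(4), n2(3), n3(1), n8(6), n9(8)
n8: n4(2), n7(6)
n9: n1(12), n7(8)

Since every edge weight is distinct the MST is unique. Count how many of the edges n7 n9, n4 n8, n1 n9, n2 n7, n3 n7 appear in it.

Kruskal: consider edges lightest-first.
n3 n7 (1): add — endpoints in different components.
n4 n8 (2): add — endpoints in different components.
n2 n7 (3): add — endpoints in different components.
n1 n7 (4): add — endpoints in different components.
n7 n8 (6): add — endpoints in different components.
n3 n4 (7): skip — n4 and n3 already connected.
n7 n9 (8): add — endpoints in different components.
n1 n5 (11): add — endpoints in different components.
MST edge set: {n3 n7, n4 n8, n2 n7, n1 n7, n7 n8, n7 n9, n1 n5}.
Of the listed edges, {n7 n9, n4 n8, n2 n7, n3 n7} are in the MST → 4.

4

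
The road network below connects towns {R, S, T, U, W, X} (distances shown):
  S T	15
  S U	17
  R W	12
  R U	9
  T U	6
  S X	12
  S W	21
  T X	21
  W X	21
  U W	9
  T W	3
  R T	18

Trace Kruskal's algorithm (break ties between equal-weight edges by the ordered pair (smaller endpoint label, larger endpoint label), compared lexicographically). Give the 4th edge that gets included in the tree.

Sort edges by weight, then run Kruskal:
T W (3): add. Components now {X} {T,W} {S} {R} {U}
T U (6): add. Components now {X} {T,U,W} {S} {R}
R U (9): add. Components now {X} {R,T,U,W} {S}
U W (9): skip — W and U already connected.
R W (12): skip — W and R already connected.
S X (12): add. Components now {S,X} {R,T,U,W}
S T (15): add. Components now {R,S,T,U,W,X}
The 4th edge added is S X.

S-X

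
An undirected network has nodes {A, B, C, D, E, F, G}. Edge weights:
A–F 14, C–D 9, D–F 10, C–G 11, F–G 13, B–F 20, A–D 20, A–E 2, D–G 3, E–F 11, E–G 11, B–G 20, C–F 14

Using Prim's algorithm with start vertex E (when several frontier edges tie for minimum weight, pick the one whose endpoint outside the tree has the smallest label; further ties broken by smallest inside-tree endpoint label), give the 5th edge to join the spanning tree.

Prim, starting at E.
Step 1: frontier [A–E 2, E–F 11, E–G 11] → take A–E (2); add A.
Step 2: frontier [A–F 14, A–D 20, E–F 11, E–G 11] → take E–F (11); add F.
Step 3: frontier [A–D 20, E–G 11, D–F 10, F–G 13, C–F 14, B–F 20] → take D–F (10); add D.
Step 4: frontier [D–G 3, C–D 9, E–G 11, F–G 13, C–F 14, B–F 20] → take D–G (3); add G.
Step 5: frontier [C–D 9, C–F 14, B–F 20, C–G 11, B–G 20] → take C–D (9); add C.
Step 6: frontier [B–F 20, B–G 20] → take B–F (20); add B.
The 5th edge added is C–D.

C-D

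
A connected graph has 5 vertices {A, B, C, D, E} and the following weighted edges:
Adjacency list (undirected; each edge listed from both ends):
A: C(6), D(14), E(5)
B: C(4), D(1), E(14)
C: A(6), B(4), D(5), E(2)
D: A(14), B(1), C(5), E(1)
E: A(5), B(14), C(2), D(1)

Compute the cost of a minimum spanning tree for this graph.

Sort edges by weight, then run Kruskal:
B-D (1): add — endpoints in different components.
D-E (1): add — endpoints in different components.
C-E (2): add — endpoints in different components.
B-C (4): skip — B and C already connected.
A-E (5): add — endpoints in different components.
MST edges: B-D, D-E, C-E, A-E; total weight 1+1+2+5 = 9.

9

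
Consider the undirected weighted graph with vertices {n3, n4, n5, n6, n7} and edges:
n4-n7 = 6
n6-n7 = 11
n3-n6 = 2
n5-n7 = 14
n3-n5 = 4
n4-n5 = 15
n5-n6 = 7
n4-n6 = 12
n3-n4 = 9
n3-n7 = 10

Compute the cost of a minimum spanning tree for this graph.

Kruskal: consider edges lightest-first.
n3-n6 (2): add — endpoints in different components.
n3-n5 (4): add — endpoints in different components.
n4-n7 (6): add — endpoints in different components.
n5-n6 (7): skip — n5 and n6 already connected.
n3-n4 (9): add — endpoints in different components.
MST edges: n3-n6, n3-n5, n4-n7, n3-n4; total weight 2+4+6+9 = 21.

21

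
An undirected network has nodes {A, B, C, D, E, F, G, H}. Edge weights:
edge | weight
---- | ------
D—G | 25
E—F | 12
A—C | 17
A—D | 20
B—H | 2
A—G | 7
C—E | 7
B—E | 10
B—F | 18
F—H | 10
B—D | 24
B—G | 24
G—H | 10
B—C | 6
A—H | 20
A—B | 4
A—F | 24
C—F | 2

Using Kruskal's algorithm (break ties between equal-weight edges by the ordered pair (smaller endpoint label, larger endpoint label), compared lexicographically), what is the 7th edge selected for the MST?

A-D

Kruskal: consider edges lightest-first.
B—H (2): add — endpoints in different components.
C—F (2): add — endpoints in different components.
A—B (4): add — endpoints in different components.
B—C (6): add — endpoints in different components.
A—G (7): add — endpoints in different components.
C—E (7): add — endpoints in different components.
B—E (10): skip — B and E already connected.
F—H (10): skip — F and H already connected.
G—H (10): skip — G and H already connected.
E—F (12): skip — E and F already connected.
A—C (17): skip — A and C already connected.
B—F (18): skip — B and F already connected.
A—D (20): add — endpoints in different components.
The 7th edge added is A—D.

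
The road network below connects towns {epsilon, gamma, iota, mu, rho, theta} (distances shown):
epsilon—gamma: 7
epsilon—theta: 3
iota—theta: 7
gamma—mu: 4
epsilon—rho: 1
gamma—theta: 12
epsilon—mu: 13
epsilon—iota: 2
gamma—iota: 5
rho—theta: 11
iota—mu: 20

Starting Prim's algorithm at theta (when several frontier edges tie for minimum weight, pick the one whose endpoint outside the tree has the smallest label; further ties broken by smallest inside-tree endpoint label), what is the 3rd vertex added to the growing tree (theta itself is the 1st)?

rho

Grow the tree from theta using Prim:
Step 1: frontier [epsilon—theta 3, iota—theta 7, rho—theta 11, gamma—theta 12] → take epsilon—theta (3); add epsilon.
Step 2: frontier [epsilon—rho 1, epsilon—iota 2, epsilon—gamma 7, epsilon—mu 13, iota—theta 7, rho—theta 11, gamma—theta 12] → take epsilon—rho (1); add rho.
Step 3: frontier [epsilon—iota 2, epsilon—gamma 7, epsilon—mu 13, iota—theta 7, gamma—theta 12] → take epsilon—iota (2); add iota.
Step 4: frontier [epsilon—gamma 7, epsilon—mu 13, gamma—iota 5, iota—mu 20, gamma—theta 12] → take gamma—iota (5); add gamma.
Step 5: frontier [epsilon—mu 13, gamma—mu 4, iota—mu 20] → take gamma—mu (4); add mu.
Vertex order: theta, epsilon, rho, iota, gamma, mu. The 3rd vertex is rho.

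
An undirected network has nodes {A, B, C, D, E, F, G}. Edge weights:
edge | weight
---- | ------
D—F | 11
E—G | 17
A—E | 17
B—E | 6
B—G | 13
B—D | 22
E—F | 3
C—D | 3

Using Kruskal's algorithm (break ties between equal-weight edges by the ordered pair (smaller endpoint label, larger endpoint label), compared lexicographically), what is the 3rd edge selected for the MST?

B-E

Kruskal's algorithm — process edges by increasing weight (ties by edge label):
C—D (3): add. Components now {A} {B} {C,D} {E} {F} {G}
E—F (3): add. Components now {A} {B} {C,D} {E,F} {G}
B—E (6): add. Components now {A} {B,E,F} {C,D} {G}
D—F (11): add. Components now {A} {B,C,D,E,F} {G}
B—G (13): add. Components now {A} {B,C,D,E,F,G}
A—E (17): add. Components now {A,B,C,D,E,F,G}
The 3rd edge added is B—E.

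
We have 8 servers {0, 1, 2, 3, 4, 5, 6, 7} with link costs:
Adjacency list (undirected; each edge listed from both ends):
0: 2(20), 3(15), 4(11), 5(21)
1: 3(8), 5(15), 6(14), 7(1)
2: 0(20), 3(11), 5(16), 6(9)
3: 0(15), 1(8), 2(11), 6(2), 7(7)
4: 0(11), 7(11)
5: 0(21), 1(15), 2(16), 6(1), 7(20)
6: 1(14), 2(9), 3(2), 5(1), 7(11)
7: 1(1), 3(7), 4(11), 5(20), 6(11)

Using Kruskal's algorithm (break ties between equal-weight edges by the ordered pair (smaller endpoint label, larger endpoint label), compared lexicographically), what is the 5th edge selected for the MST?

Kruskal: consider edges lightest-first.
1—7 (1): add — endpoints in different components.
5—6 (1): add — endpoints in different components.
3—6 (2): add — endpoints in different components.
3—7 (7): add — endpoints in different components.
1—3 (8): skip — 1 and 3 already connected.
2—6 (9): add — endpoints in different components.
0—4 (11): add — endpoints in different components.
2—3 (11): skip — 2 and 3 already connected.
4—7 (11): add — endpoints in different components.
The 5th edge added is 2—6.

2-6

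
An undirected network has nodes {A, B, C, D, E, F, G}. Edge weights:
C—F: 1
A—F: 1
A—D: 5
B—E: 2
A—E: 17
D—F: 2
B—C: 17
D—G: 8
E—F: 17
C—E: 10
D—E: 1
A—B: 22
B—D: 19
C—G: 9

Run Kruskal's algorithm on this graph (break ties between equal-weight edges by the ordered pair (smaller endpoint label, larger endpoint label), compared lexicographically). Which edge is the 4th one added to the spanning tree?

Kruskal: consider edges lightest-first.
A—F (1): add. Components now {A,F} {B} {C} {D} {E} {G}
C—F (1): add. Components now {A,C,F} {B} {D} {E} {G}
D—E (1): add. Components now {A,C,F} {B} {D,E} {G}
B—E (2): add. Components now {A,C,F} {B,D,E} {G}
D—F (2): add. Components now {A,B,C,D,E,F} {G}
A—D (5): skip — A and D already connected.
D—G (8): add. Components now {A,B,C,D,E,F,G}
The 4th edge added is B—E.

B-E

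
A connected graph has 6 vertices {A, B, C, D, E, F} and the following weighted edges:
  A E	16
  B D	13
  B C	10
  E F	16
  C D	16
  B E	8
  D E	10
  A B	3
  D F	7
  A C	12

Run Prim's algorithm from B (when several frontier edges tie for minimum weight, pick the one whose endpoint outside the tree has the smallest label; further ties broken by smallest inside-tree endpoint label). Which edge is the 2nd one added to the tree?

Prim, starting at B.
Step 1: frontier [A B 3, B E 8, B C 10, B D 13] → take A B (3); add A.
Step 2: frontier [A C 12, A E 16, B E 8, B C 10, B D 13] → take B E (8); add E.
Step 3: frontier [A C 12, B C 10, B D 13, D E 10, E F 16] → take B C (10); add C.
Step 4: frontier [B D 13, C D 16, D E 10, E F 16] → take D E (10); add D.
Step 5: frontier [D F 7, E F 16] → take D F (7); add F.
The 2nd edge added is B E.

B-E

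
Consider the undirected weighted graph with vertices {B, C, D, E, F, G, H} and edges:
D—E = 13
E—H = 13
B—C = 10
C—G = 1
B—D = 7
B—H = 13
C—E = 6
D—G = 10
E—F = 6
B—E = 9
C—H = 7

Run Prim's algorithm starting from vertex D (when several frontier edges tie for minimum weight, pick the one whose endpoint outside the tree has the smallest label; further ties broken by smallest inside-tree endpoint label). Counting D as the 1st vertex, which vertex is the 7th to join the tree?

Prim, starting at D.
Step 1: frontier [B—D 7, D—G 10, D—E 13] → take B—D (7); add B.
Step 2: frontier [B—E 9, B—C 10, B—H 13, D—G 10, D—E 13] → take B—E (9); add E.
Step 3: frontier [B—C 10, B—H 13, D—G 10, C—E 6, E—F 6, E—H 13] → take C—E (6); add C.
Step 4: frontier [B—H 13, C—G 1, C—H 7, D—G 10, E—F 6, E—H 13] → take C—G (1); add G.
Step 5: frontier [B—H 13, C—H 7, E—F 6, E—H 13] → take E—F (6); add F.
Step 6: frontier [B—H 13, C—H 7, E—H 13] → take C—H (7); add H.
Vertex order: D, B, E, C, G, F, H. The 7th vertex is H.

H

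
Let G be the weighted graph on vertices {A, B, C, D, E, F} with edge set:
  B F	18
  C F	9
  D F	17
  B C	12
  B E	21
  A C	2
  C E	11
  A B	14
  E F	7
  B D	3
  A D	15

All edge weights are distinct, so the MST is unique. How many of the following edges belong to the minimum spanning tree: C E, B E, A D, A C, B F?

Kruskal's algorithm — process edges by increasing weight (ties by edge label):
A C (2): add. Components now {A,C} {B} {D} {E} {F}
B D (3): add. Components now {A,C} {B,D} {E} {F}
E F (7): add. Components now {A,C} {B,D} {E,F}
C F (9): add. Components now {A,C,E,F} {B,D}
C E (11): skip — C and E already connected.
B C (12): add. Components now {A,B,C,D,E,F}
MST edge set: {A C, B D, E F, C F, B C}.
Of the listed edges, {A C} are in the MST → 1.

1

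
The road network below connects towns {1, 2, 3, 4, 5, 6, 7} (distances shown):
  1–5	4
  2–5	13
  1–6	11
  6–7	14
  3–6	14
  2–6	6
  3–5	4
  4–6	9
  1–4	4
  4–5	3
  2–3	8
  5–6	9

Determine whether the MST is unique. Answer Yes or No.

Sort edges by weight, then run Kruskal:
4–5 (3): add. Components now {1} {2} {3} {4,5} {6} {7}
1–4 (4): add. Components now {1,4,5} {2} {3} {6} {7}
1–5 (4): skip — 1 and 5 already connected.
3–5 (4): add. Components now {1,3,4,5} {2} {6} {7}
2–6 (6): add. Components now {1,3,4,5} {2,6} {7}
2–3 (8): add. Components now {1,2,3,4,5,6} {7}
4–6 (9): skip — 4 and 6 already connected.
5–6 (9): skip — 5 and 6 already connected.
1–6 (11): skip — 1 and 6 already connected.
2–5 (13): skip — 2 and 5 already connected.
3–6 (14): skip — 3 and 6 already connected.
6–7 (14): add. Components now {1,2,3,4,5,6,7}
Non-tree edge 1–5 has weight 4, equal to the heaviest edge on its tree cycle — swapping gives another MST of the same weight. Not unique.

No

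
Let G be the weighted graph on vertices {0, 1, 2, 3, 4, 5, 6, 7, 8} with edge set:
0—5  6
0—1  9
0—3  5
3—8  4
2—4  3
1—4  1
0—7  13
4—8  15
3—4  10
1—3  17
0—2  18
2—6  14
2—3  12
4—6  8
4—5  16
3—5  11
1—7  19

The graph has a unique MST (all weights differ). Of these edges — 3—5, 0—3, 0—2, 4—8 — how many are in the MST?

1

Sort edges by weight, then run Kruskal:
1—4 (1): add — endpoints in different components.
2—4 (3): add — endpoints in different components.
3—8 (4): add — endpoints in different components.
0—3 (5): add — endpoints in different components.
0—5 (6): add — endpoints in different components.
4—6 (8): add — endpoints in different components.
0—1 (9): add — endpoints in different components.
3—4 (10): skip — 3 and 4 already connected.
3—5 (11): skip — 3 and 5 already connected.
2—3 (12): skip — 2 and 3 already connected.
0—7 (13): add — endpoints in different components.
MST edge set: {1—4, 2—4, 3—8, 0—3, 0—5, 4—6, 0—1, 0—7}.
Of the listed edges, {0—3} are in the MST → 1.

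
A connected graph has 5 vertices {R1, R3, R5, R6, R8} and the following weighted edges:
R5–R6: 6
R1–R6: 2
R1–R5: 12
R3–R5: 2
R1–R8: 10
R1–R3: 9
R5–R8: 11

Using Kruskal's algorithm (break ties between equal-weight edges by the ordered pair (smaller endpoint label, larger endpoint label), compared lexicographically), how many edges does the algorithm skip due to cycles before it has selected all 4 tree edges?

1

Kruskal's algorithm — process edges by increasing weight (ties by edge label):
R1–R6 (2): add. Components now {R8} {R3} {R1,R6} {R5}
R3–R5 (2): add. Components now {R8} {R3,R5} {R1,R6}
R5–R6 (6): add. Components now {R8} {R1,R3,R5,R6}
R1–R3 (9): skip — R3 and R1 already connected.
R1–R8 (10): add. Components now {R1,R3,R5,R6,R8}
Edges rejected before the tree was complete: 1.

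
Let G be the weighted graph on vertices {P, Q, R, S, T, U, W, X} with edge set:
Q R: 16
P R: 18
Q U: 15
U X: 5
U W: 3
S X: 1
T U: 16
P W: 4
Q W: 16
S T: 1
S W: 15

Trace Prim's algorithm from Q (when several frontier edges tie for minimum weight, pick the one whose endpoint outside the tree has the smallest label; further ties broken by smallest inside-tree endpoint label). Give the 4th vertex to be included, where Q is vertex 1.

P

Grow the tree from Q using Prim:
Step 1: frontier [Q U 15, Q R 16, Q W 16] → take Q U (15); add U.
Step 2: frontier [Q R 16, Q W 16, U W 3, U X 5, T U 16] → take U W (3); add W.
Step 3: frontier [Q R 16, U X 5, T U 16, P W 4, S W 15] → take P W (4); add P.
Step 4: frontier [P R 18, Q R 16, U X 5, T U 16, S W 15] → take U X (5); add X.
Step 5: frontier [P R 18, Q R 16, T U 16, S W 15, S X 1] → take S X (1); add S.
Step 6: frontier [P R 18, Q R 16, S T 1, T U 16] → take S T (1); add T.
Step 7: frontier [P R 18, Q R 16] → take Q R (16); add R.
Vertex order: Q, U, W, P, X, S, T, R. The 4th vertex is P.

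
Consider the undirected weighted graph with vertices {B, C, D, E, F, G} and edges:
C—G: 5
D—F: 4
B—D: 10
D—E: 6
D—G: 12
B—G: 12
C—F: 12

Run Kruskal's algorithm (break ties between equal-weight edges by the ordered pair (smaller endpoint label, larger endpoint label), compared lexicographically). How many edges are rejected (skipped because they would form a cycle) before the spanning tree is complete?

0

Sort edges by weight, then run Kruskal:
D—F (4): add — endpoints in different components.
C—G (5): add — endpoints in different components.
D—E (6): add — endpoints in different components.
B—D (10): add — endpoints in different components.
B—G (12): add — endpoints in different components.
Edges rejected before the tree was complete: 0.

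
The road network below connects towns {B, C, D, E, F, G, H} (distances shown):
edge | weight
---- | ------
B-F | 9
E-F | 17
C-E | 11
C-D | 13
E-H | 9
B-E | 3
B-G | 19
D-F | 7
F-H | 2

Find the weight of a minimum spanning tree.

51

Prim, starting at G.
Step 1: cheapest edge leaving the tree is B-G (19); add B.
Step 2: cheapest edge leaving the tree is B-E (3); add E.
Step 3: cheapest edge leaving the tree is B-F (9); add F.
Step 4: cheapest edge leaving the tree is F-H (2); add H.
Step 5: cheapest edge leaving the tree is D-F (7); add D.
Step 6: cheapest edge leaving the tree is C-E (11); add C.
MST edges: B-G, B-E, B-F, F-H, D-F, C-E; total weight 19+3+9+2+7+11 = 51.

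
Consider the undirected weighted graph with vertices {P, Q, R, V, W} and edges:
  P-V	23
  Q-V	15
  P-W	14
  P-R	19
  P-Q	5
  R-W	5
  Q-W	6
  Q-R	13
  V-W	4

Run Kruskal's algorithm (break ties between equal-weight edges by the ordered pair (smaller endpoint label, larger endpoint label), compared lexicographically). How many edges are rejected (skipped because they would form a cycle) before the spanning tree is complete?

Kruskal's algorithm — process edges by increasing weight (ties by edge label):
V-W (4): add. Components now {R} {P} {V,W} {Q}
P-Q (5): add. Components now {R} {P,Q} {V,W}
R-W (5): add. Components now {R,V,W} {P,Q}
Q-W (6): add. Components now {P,Q,R,V,W}
Edges rejected before the tree was complete: 0.

0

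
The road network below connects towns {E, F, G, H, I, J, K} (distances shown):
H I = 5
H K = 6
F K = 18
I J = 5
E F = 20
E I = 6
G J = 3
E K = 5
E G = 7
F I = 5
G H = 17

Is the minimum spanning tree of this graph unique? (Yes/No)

No

Kruskal's algorithm — process edges by increasing weight (ties by edge label):
G J (3): add — endpoints in different components.
E K (5): add — endpoints in different components.
F I (5): add — endpoints in different components.
H I (5): add — endpoints in different components.
I J (5): add — endpoints in different components.
E I (6): add — endpoints in different components.
Non-tree edge H K has weight 6, equal to the heaviest edge on its tree cycle — swapping gives another MST of the same weight. Not unique.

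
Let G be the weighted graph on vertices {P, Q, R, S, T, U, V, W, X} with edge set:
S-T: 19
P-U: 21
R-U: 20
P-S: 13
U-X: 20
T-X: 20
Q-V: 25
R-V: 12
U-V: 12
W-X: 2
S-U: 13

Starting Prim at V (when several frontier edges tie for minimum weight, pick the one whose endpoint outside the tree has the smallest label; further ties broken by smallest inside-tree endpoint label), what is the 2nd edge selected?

Prim, starting at V.
Step 1: frontier [R-V 12, U-V 12, Q-V 25] → take R-V (12); add R.
Step 2: frontier [R-U 20, U-V 12, Q-V 25] → take U-V (12); add U.
Step 3: frontier [S-U 13, U-X 20, P-U 21, Q-V 25] → take S-U (13); add S.
Step 4: frontier [P-S 13, S-T 19, U-X 20, P-U 21, Q-V 25] → take P-S (13); add P.
Step 5: frontier [S-T 19, U-X 20, Q-V 25] → take S-T (19); add T.
Step 6: frontier [T-X 20, U-X 20, Q-V 25] → take T-X (20); add X.
Step 7: frontier [Q-V 25, W-X 2] → take W-X (2); add W.
Step 8: frontier [Q-V 25] → take Q-V (25); add Q.
The 2nd edge added is U-V.

U-V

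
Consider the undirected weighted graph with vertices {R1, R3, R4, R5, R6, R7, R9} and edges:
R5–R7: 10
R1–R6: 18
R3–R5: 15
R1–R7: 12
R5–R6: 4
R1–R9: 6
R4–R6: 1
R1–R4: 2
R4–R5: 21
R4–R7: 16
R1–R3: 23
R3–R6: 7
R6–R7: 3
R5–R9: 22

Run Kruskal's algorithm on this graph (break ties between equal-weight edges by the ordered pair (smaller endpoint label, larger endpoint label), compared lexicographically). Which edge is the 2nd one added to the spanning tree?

R1-R4

Kruskal's algorithm — process edges by increasing weight (ties by edge label):
R4–R6 (1): add. Components now {R3} {R4,R6} {R1} {R9} {R5} {R7}
R1–R4 (2): add. Components now {R3} {R1,R4,R6} {R9} {R5} {R7}
R6–R7 (3): add. Components now {R3} {R1,R4,R6,R7} {R9} {R5}
R5–R6 (4): add. Components now {R3} {R1,R4,R5,R6,R7} {R9}
R1–R9 (6): add. Components now {R3} {R1,R4,R5,R6,R7,R9}
R3–R6 (7): add. Components now {R1,R3,R4,R5,R6,R7,R9}
The 2nd edge added is R1–R4.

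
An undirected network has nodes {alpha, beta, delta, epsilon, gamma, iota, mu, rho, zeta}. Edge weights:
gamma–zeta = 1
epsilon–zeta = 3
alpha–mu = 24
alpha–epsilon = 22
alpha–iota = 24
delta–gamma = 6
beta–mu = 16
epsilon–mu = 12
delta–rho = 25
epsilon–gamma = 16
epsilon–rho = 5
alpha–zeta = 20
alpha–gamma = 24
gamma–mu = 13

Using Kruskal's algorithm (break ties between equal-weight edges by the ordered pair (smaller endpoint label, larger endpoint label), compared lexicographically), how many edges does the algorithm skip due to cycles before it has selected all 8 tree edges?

Sort edges by weight, then run Kruskal:
gamma–zeta (1): add — endpoints in different components.
epsilon–zeta (3): add — endpoints in different components.
epsilon–rho (5): add — endpoints in different components.
delta–gamma (6): add — endpoints in different components.
epsilon–mu (12): add — endpoints in different components.
gamma–mu (13): skip — mu and gamma already connected.
beta–mu (16): add — endpoints in different components.
epsilon–gamma (16): skip — epsilon and gamma already connected.
alpha–zeta (20): add — endpoints in different components.
alpha–epsilon (22): skip — epsilon and alpha already connected.
alpha–gamma (24): skip — gamma and alpha already connected.
alpha–iota (24): add — endpoints in different components.
Edges rejected before the tree was complete: 4.

4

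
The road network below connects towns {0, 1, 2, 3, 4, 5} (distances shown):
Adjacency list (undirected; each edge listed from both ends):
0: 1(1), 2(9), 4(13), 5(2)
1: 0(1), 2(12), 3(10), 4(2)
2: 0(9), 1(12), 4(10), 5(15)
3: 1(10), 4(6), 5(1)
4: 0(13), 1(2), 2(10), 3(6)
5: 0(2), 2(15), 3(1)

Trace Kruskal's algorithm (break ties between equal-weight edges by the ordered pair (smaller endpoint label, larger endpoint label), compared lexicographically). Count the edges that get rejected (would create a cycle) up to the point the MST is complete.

1

Kruskal's algorithm — process edges by increasing weight (ties by edge label):
0 1 (1): add — endpoints in different components.
3 5 (1): add — endpoints in different components.
0 5 (2): add — endpoints in different components.
1 4 (2): add — endpoints in different components.
3 4 (6): skip — 3 and 4 already connected.
0 2 (9): add — endpoints in different components.
Edges rejected before the tree was complete: 1.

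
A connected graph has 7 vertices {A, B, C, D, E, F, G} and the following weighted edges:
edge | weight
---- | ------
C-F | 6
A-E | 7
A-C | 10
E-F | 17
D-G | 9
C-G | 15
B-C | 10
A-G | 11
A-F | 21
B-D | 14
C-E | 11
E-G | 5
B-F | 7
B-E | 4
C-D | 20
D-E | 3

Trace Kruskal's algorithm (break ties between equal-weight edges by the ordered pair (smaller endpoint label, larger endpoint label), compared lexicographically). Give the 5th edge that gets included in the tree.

Kruskal's algorithm — process edges by increasing weight (ties by edge label):
D-E (3): add. Components now {A} {B} {C} {D,E} {F} {G}
B-E (4): add. Components now {A} {B,D,E} {C} {F} {G}
E-G (5): add. Components now {A} {B,D,E,G} {C} {F}
C-F (6): add. Components now {A} {B,D,E,G} {C,F}
A-E (7): add. Components now {A,B,D,E,G} {C,F}
B-F (7): add. Components now {A,B,C,D,E,F,G}
The 5th edge added is A-E.

A-E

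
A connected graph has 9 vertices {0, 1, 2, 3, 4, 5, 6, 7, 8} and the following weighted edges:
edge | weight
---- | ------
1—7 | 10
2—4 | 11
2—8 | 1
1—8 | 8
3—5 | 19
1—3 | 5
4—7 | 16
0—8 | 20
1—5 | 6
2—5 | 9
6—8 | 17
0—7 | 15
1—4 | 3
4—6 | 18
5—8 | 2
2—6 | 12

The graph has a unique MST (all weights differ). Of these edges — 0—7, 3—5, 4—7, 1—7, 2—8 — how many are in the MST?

Sort edges by weight, then run Kruskal:
2—8 (1): add — endpoints in different components.
5—8 (2): add — endpoints in different components.
1—4 (3): add — endpoints in different components.
1—3 (5): add — endpoints in different components.
1—5 (6): add — endpoints in different components.
1—8 (8): skip — 1 and 8 already connected.
2—5 (9): skip — 2 and 5 already connected.
1—7 (10): add — endpoints in different components.
2—4 (11): skip — 2 and 4 already connected.
2—6 (12): add — endpoints in different components.
0—7 (15): add — endpoints in different components.
MST edge set: {2—8, 5—8, 1—4, 1—3, 1—5, 1—7, 2—6, 0—7}.
Of the listed edges, {0—7, 1—7, 2—8} are in the MST → 3.

3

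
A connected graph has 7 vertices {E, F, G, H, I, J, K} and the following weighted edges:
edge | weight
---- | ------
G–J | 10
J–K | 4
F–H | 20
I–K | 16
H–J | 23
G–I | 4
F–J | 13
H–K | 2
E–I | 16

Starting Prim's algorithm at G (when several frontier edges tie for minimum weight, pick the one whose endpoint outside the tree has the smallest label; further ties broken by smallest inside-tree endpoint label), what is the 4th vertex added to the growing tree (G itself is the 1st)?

K

Grow the tree from G using Prim:
Step 1: cheapest edge leaving the tree is G–I (4); add I.
Step 2: cheapest edge leaving the tree is G–J (10); add J.
Step 3: cheapest edge leaving the tree is J–K (4); add K.
Step 4: cheapest edge leaving the tree is H–K (2); add H.
Step 5: cheapest edge leaving the tree is F–J (13); add F.
Step 6: cheapest edge leaving the tree is E–I (16); add E.
Vertex order: G, I, J, K, H, F, E. The 4th vertex is K.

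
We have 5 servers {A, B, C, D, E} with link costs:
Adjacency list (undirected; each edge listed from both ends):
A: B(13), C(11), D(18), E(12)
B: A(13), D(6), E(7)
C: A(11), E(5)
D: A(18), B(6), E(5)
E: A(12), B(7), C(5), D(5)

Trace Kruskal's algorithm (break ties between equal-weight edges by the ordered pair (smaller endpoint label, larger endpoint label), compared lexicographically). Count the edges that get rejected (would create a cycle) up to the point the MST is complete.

Sort edges by weight, then run Kruskal:
C E (5): add — endpoints in different components.
D E (5): add — endpoints in different components.
B D (6): add — endpoints in different components.
B E (7): skip — B and E already connected.
A C (11): add — endpoints in different components.
Edges rejected before the tree was complete: 1.

1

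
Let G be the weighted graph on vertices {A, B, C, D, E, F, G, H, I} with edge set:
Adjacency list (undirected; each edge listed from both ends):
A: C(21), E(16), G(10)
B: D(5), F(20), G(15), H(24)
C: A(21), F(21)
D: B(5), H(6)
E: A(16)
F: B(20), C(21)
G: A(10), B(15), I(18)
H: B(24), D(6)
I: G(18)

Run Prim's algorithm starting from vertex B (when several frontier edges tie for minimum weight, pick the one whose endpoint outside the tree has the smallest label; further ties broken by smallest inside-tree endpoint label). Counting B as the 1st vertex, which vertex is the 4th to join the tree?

G

Prim, starting at B.
Step 1: frontier [B–D 5, B–G 15, B–F 20, B–H 24] → take B–D (5); add D.
Step 2: frontier [B–G 15, B–F 20, B–H 24, D–H 6] → take D–H (6); add H.
Step 3: frontier [B–G 15, B–F 20] → take B–G (15); add G.
Step 4: frontier [B–F 20, A–G 10, G–I 18] → take A–G (10); add A.
Step 5: frontier [A–E 16, A–C 21, B–F 20, G–I 18] → take A–E (16); add E.
Step 6: frontier [A–C 21, B–F 20, G–I 18] → take G–I (18); add I.
Step 7: frontier [A–C 21, B–F 20] → take B–F (20); add F.
Step 8: frontier [A–C 21, C–F 21] → take A–C (21); add C.
Vertex order: B, D, H, G, A, E, I, F, C. The 4th vertex is G.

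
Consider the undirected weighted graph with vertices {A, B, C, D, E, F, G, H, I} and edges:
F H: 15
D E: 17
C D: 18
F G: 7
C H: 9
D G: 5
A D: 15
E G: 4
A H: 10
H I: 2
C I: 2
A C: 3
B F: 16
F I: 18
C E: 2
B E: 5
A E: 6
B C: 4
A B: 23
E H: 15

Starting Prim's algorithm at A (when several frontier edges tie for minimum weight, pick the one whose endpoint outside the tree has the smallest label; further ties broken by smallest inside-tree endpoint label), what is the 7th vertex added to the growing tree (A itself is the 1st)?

Prim's algorithm from A:
Step 1: cheapest edge leaving the tree is A C (3); add C.
Step 2: cheapest edge leaving the tree is C E (2); add E.
Step 3: cheapest edge leaving the tree is C I (2); add I.
Step 4: cheapest edge leaving the tree is H I (2); add H.
Step 5: cheapest edge leaving the tree is B C (4); add B.
Step 6: cheapest edge leaving the tree is E G (4); add G.
Step 7: cheapest edge leaving the tree is D G (5); add D.
Step 8: cheapest edge leaving the tree is F G (7); add F.
Vertex order: A, C, E, I, H, B, G, D, F. The 7th vertex is G.

G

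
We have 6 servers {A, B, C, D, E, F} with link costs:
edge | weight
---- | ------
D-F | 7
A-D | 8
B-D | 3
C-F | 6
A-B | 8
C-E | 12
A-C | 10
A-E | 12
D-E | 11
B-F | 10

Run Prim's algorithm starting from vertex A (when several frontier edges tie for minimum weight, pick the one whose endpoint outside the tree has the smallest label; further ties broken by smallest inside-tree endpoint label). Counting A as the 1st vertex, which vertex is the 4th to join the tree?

Prim, starting at A.
Step 1: cheapest edge leaving the tree is A-B (8); add B.
Step 2: cheapest edge leaving the tree is B-D (3); add D.
Step 3: cheapest edge leaving the tree is D-F (7); add F.
Step 4: cheapest edge leaving the tree is C-F (6); add C.
Step 5: cheapest edge leaving the tree is D-E (11); add E.
Vertex order: A, B, D, F, C, E. The 4th vertex is F.

F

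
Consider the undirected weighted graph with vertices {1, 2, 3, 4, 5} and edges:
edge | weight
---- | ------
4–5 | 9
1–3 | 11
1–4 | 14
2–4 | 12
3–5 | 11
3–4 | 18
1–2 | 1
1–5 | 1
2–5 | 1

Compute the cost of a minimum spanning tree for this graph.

Kruskal: consider edges lightest-first.
1–2 (1): add — endpoints in different components.
1–5 (1): add — endpoints in different components.
2–5 (1): skip — 2 and 5 already connected.
4–5 (9): add — endpoints in different components.
1–3 (11): add — endpoints in different components.
MST edges: 1–2, 1–5, 4–5, 1–3; total weight 1+1+9+11 = 22.

22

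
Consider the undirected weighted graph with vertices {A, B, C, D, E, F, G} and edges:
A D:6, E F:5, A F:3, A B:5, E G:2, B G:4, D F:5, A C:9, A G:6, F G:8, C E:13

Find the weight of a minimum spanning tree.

Kruskal's algorithm — process edges by increasing weight (ties by edge label):
E G (2): add — endpoints in different components.
A F (3): add — endpoints in different components.
B G (4): add — endpoints in different components.
A B (5): add — endpoints in different components.
D F (5): add — endpoints in different components.
E F (5): skip — E and F already connected.
A D (6): skip — A and D already connected.
A G (6): skip — A and G already connected.
F G (8): skip — F and G already connected.
A C (9): add — endpoints in different components.
MST edges: E G, A F, B G, A B, D F, A C; total weight 2+3+4+5+5+9 = 28.

28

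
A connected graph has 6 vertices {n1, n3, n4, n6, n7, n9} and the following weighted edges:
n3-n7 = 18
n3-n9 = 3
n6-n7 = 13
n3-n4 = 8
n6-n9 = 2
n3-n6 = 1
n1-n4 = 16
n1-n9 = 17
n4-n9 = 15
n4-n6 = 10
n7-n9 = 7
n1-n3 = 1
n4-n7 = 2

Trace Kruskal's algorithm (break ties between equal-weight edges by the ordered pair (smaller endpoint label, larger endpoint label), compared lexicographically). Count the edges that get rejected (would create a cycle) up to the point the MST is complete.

1

Kruskal: consider edges lightest-first.
n1-n3 (1): add. Components now {n1,n3} {n9} {n6} {n4} {n7}
n3-n6 (1): add. Components now {n1,n3,n6} {n9} {n4} {n7}
n4-n7 (2): add. Components now {n1,n3,n6} {n9} {n4,n7}
n6-n9 (2): add. Components now {n1,n3,n6,n9} {n4,n7}
n3-n9 (3): skip — n9 and n3 already connected.
n7-n9 (7): add. Components now {n1,n3,n4,n6,n7,n9}
Edges rejected before the tree was complete: 1.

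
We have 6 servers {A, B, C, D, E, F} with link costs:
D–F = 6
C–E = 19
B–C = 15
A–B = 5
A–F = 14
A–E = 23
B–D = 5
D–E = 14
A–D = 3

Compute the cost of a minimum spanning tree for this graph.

43

Sort edges by weight, then run Kruskal:
A–D (3): add — endpoints in different components.
A–B (5): add — endpoints in different components.
B–D (5): skip — B and D already connected.
D–F (6): add — endpoints in different components.
A–F (14): skip — A and F already connected.
D–E (14): add — endpoints in different components.
B–C (15): add — endpoints in different components.
MST edges: A–D, A–B, D–F, D–E, B–C; total weight 3+5+6+14+15 = 43.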